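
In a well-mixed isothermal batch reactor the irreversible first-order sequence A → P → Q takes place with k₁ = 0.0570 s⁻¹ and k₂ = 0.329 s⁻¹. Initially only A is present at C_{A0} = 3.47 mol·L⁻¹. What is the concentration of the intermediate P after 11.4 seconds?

Solving the coupled first-order balances gives C_P(t) = [k₁/(k₂−k₁)]·C_{A0}·(e^(−k₁t) − e^(−k₂t)).
e^(−k₁t) = e^(−0.0570×11.4) = e^(−0.6498) = 0.5222; e^(−k₂t) = e^(−3.751) = 0.02350.
C_P = 0.0570×3.47/(0.329−0.0570) × (0.5222−0.02350) = 0.7272×0.4986 = 0.3626 mol·L⁻¹.

0.363 mol·L⁻¹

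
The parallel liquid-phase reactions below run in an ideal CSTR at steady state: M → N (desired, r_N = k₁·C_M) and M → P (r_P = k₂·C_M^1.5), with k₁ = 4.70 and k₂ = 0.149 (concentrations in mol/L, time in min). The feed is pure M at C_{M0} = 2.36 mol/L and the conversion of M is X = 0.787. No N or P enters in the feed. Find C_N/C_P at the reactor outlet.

Exit C_M = C_{M0}(1−X) = 2.36×0.213 = 0.5027 mol/L.
A CSTR operates uniformly at the exit composition, giving r_N = 2.363 and r_P = 0.05310 (each k·C_M^n at C_M = 0.5027).
Overall selectivity = C_N/C_P = r_Nτ/(r_Pτ) = r_N/r_P = 44.5.

44.5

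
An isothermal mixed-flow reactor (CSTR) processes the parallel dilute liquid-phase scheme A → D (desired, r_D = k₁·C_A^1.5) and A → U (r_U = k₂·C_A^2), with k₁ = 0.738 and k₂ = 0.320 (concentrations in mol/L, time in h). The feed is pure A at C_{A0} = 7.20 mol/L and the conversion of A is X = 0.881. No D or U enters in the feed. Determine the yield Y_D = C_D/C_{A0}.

0.629

Exit C_A = C_{A0}(1−X) = 7.20×0.119 = 0.8568 mol/L.
Rates in a CSTR are evaluated at the outlet concentration: r_D = 0.738×0.8568^1.5 = 0.5853, r_U = 0.320×0.8568^2 = 0.2349.
Fraction of consumed A going to D: r_D/(r_D+r_U) = 0.7136.
C_D = 0.7136·C_{A0}·X = 0.7136×7.20×0.881 = 4.53 mol/L; Y_D = C_D/C_{A0} = 0.629.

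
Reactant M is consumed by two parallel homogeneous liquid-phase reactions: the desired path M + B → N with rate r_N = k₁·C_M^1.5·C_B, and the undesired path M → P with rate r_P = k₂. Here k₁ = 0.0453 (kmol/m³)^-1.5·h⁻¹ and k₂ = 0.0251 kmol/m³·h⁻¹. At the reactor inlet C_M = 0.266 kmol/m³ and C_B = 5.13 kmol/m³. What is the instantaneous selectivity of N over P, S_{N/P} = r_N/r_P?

1.27

S_{N/P} = r_N/r_P = (k₁·C_M^1.5·C_B)/(k₂) = (k₁/k₂)·C_M^1.5·C_B.
= (0.0453×0.2660^1.5×5.130) / (0.0251) = 0.03188/0.02510 = 1.27.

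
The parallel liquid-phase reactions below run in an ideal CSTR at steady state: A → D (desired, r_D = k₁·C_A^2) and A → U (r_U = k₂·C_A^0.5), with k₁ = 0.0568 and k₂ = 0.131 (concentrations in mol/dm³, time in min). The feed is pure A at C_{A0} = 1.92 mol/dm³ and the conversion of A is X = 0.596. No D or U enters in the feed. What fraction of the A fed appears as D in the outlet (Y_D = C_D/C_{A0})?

Exit C_A = C_{A0}(1−X) = 1.92×0.404 = 0.7757 mol/dm³.
A CSTR operates uniformly at the exit composition, giving r_D = 0.03418 and r_U = 0.1154 (each k·C_A^n at C_A = 0.7757).
Fraction of consumed A going to D: r_D/(r_D+r_U) = 0.2285.
C_D = 0.2285·C_{A0}·X = 0.2285×1.92×0.596 = 0.262 mol/dm³; Y_D = C_D/C_{A0} = 0.136.

0.136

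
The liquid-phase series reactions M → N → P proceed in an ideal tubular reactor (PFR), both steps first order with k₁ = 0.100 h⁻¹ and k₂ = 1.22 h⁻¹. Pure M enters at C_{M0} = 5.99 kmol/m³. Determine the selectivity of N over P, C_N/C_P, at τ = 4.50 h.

For first-order series with pure M initially, C_N(τ) = k₁C_{M0}/(k₂−k₁)·(e^(−k₁τ) − e^(−k₂τ)).
e^(−k₁τ) = e^(−0.100×4.50) = e^(−0.4500) = 0.6376; e^(−k₂τ) = e^(−5.490) = 0.004128.
C_N = 0.100×5.99/(1.22−0.100) × (0.6376−0.004128) = 0.5348×0.6335 = 0.3388 kmol/m³.
C_M = C_{M0}e^(−k₁τ) = 3.819 kmol/m³, so C_P = C_{M0}−C_M−C_N = 1.832 kmol/m³; C_N/C_P = 0.185.

0.185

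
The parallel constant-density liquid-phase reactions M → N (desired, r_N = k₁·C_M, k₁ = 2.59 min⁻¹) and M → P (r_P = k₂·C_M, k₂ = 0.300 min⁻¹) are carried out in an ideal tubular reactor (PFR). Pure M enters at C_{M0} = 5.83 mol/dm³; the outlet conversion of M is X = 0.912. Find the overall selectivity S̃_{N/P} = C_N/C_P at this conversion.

8.63

C_M = C_{M0}(1−X) = 0.5130 mol/dm³.
Both paths are first order in M, so the instantaneous fraction to N is constant: dC_N/d(−C_M) = k₁/(k₁+k₂) = 0.8962.
C_N = 0.8962·(C_{M0}−C_M) = 0.8962×5.317 = 4.77 mol/dm³.
C_P = (C_{M0}−C_M)−C_N = 0.5519 mol/dm³; S̃_{N/P} = 4.765/0.5519 = 8.63.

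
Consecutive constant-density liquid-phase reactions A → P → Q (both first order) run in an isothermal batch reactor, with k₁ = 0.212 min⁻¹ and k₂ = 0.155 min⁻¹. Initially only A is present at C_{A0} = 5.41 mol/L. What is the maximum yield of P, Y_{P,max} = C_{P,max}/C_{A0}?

0.427

For a first-order series the maximum intermediate yield is C_{P,max}/C_{A0} = (k₁/k₂)^[k₂/(k₂−k₁)].
= (0.212/0.155)^(0.155/(0.155−0.212)) = (1.368)^(-2.719) = 0.4267.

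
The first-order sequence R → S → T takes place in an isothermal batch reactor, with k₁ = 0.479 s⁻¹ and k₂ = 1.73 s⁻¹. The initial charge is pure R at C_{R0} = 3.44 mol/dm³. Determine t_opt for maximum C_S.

1.03 s

Setting dC_S/dt = 0 gives t_opt = ln(k₂/k₁)/(k₂−k₁).
= ln(1.73/0.479)/(1.73−0.479) = ln(3.612)/1.251 = 1.284/1.251 = 1.03 s.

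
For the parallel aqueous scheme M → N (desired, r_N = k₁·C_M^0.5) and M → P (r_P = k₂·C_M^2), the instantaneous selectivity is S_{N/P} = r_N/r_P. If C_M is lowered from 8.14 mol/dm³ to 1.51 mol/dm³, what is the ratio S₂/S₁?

S_{N/P} = (k₁/k₂)·C_M^-1.5, so S₂/S₁ = (C_{M,2}/C_{M,1})^-1.5.
= (1.51/8.14)^(-1.5) = (0.1855)^(-1.5) = 12.5.
Selectivity toward N rises as C_M falls — low-concentration operation is favoured.

12.5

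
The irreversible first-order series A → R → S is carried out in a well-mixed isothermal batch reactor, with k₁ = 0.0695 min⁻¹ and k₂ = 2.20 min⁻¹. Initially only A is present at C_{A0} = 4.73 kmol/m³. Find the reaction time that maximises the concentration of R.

For first-order series the maximum of C_R occurs at t_opt = ln(k₂/k₁)/(k₂−k₁).
= ln(2.20/0.0695)/(2.20−0.0695) = ln(31.65)/2.131 = 3.455/2.131 = 1.62 min.

1.62 min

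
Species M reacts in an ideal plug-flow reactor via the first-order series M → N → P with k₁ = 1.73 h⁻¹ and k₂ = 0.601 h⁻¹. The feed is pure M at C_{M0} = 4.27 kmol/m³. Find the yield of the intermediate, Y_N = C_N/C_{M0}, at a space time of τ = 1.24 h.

0.548

Solving the coupled first-order balances gives C_N(τ) = [k₁/(k₂−k₁)]·C_{M0}·(e^(−k₁τ) − e^(−k₂τ)).
e^(−k₁τ) = e^(−1.73×1.24) = e^(−2.145) = 0.1170; e^(−k₂τ) = e^(−0.7452) = 0.4746.
C_N = 1.73×4.27/(0.601−1.73) × (0.1170−0.4746) = (-6.543)×(-0.3576) = 2.340 kmol/m³.
Y_N = C_N/C_{M0} = 2.340/4.27 = 0.548.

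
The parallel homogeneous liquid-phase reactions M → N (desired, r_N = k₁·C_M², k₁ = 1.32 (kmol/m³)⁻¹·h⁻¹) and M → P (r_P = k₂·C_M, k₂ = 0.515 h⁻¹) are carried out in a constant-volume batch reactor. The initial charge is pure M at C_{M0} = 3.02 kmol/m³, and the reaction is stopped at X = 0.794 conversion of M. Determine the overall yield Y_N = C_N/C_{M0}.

C_M = C_{M0}(1−X) = 0.6221 kmol/m³.
Along a PFR/batch, dC_P/dC_M = −r_P/(r_N+r_P) = −k₂/(k₂+k₁·C_M).
Integrating from C_{M0} to C_M: C_P = (0.515/1.32)·ln[(0.515+1.32·3.02)/(0.515+1.32·0.622)] = 0.3902·ln(4.501/1.336) = 0.4739 kmol/m³.
Then C_N = (C_{M0}−C_M) − C_P = 2.398 − 0.4739 = 1.924 kmol/m³.
Y_N = C_N/C_{M0} = 1.924/3.02 = 0.637.

0.637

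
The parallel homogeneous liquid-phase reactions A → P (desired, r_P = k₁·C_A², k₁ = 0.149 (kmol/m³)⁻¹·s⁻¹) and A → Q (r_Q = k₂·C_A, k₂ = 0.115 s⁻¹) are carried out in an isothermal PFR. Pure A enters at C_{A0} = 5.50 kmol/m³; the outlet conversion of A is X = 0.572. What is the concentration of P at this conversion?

2.61 kmol/m³

C_A = C_{A0}(1−X) = 2.354 kmol/m³.
Along a PFR/batch, dC_Q/dC_A = −r_Q/(r_P+r_Q) = −k₂/(k₂+k₁·C_A).
Integrating from C_{A0} to C_A: C_Q = (0.115/0.149)·ln[(0.115+0.149·5.50)/(0.115+0.149·2.35)] = 0.7718·ln(0.9345/0.4657) = 0.5375 kmol/m³.
Then C_P = (C_{A0}−C_A) − C_Q = 3.146 − 0.5375 = 2.609 kmol/m³.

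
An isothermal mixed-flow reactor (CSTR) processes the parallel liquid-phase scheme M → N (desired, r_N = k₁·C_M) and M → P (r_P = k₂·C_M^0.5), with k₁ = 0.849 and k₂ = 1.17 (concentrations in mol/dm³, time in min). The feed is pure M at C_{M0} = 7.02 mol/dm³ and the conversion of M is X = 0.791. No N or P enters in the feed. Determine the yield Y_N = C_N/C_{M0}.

0.370

Exit C_M = C_{M0}(1−X) = 7.02×0.209 = 1.467 mol/dm³.
A CSTR operates uniformly at the exit composition, giving r_N = 1.246 and r_P = 1.417 (each k·C_M^n at C_M = 1.467).
Fraction of consumed M going to N: r_N/(r_N+r_P) = 0.4678.
C_N = 0.4678·C_{M0}·X = 0.4678×7.02×0.791 = 2.60 mol/dm³; Y_N = C_N/C_{M0} = 0.370.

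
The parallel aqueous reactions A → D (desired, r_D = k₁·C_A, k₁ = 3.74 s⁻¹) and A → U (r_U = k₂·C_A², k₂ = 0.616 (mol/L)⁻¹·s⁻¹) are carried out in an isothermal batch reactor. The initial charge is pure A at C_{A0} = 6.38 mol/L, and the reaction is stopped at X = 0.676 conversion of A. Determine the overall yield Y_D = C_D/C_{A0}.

0.405

C_A = C_{A0}(1−X) = 2.067 mol/L.
Along a PFR/batch, dC_D/dC_A = −r_D/(r_D+r_U) = −k₁/(k₁+k₂·C_A).
Integrating from C_{A0} to C_A: C_D = (3.74/0.616)·ln[(3.74+0.616·6.38)/(3.74+0.616·2.07)] = 6.071·ln(7.670/5.013) = 2.582 mol/L.
Y_D = C_D/C_{A0} = 2.582/6.38 = 0.405.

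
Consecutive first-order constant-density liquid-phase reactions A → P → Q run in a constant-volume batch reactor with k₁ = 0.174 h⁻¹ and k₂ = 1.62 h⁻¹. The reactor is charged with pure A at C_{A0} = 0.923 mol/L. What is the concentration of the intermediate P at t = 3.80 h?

For first-order series with pure A initially, C_P(t) = k₁C_{A0}/(k₂−k₁)·(e^(−k₁t) − e^(−k₂t)).
e^(−k₁t) = e^(−0.174×3.80) = e^(−0.6612) = 0.5162; e^(−k₂t) = e^(−6.156) = 0.002121.
C_P = 0.174×0.923/(1.62−0.174) × (0.5162−0.002121) = 0.1111×0.5141 = 0.05710 mol/L.

0.0571 mol/L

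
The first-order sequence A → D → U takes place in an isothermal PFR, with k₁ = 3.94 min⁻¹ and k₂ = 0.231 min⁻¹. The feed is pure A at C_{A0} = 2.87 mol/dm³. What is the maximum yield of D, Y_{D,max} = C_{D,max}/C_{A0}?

Evaluating C_D at τ_opt = ln(k₂/k₁)/(k₂−k₁) gives C_{D,max}/C_{A0} = (k₁/k₂)^[k₂/(k₂−k₁)].
= (3.94/0.231)^(0.231/(0.231−3.94)) = (17.06)^(-0.06228) = 0.8381.

0.838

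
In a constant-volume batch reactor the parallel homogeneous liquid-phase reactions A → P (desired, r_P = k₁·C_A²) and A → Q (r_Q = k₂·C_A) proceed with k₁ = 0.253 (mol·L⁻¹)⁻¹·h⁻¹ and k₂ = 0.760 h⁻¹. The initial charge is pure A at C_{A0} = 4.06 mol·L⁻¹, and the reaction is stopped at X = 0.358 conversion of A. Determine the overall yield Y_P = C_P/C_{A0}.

C_A = C_{A0}(1−X) = 2.607 mol·L⁻¹.
Along a PFR/batch, dC_Q/dC_A = −r_Q/(r_P+r_Q) = −k₂/(k₂+k₁·C_A).
Integrating from C_{A0} to C_A: C_Q = (0.760/0.253)·ln[(0.760+0.253·4.06)/(0.760+0.253·2.61)] = 3.004·ln(1.787/1.419) = 0.6920 mol·L⁻¹.
Then C_P = (C_{A0}−C_A) − C_Q = 1.453 − 0.6920 = 0.7615 mol·L⁻¹.
Y_P = C_P/C_{A0} = 0.7615/4.06 = 0.188.

0.188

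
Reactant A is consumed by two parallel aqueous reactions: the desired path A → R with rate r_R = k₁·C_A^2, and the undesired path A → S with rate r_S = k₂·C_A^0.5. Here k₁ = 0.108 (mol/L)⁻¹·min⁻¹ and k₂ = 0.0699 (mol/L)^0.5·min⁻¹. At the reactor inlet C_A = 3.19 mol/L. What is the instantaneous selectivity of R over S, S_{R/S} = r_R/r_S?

S_{R/S} = r_R/r_S = (k₁·C_A^2)/(k₂·C_A^0.5) = (k₁/k₂)·C_A^1.5.
= (0.108×3.190^2) / (0.0699×3.190^0.5) = 1.099/0.1248 = 8.80.

8.80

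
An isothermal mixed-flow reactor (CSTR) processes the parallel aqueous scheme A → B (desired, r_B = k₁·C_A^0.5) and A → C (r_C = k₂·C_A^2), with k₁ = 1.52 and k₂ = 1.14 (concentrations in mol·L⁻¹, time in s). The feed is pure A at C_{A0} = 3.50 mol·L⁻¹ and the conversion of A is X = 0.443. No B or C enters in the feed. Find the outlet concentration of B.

0.510 mol·L⁻¹

Exit C_A = C_{A0}(1−X) = 3.50×0.557 = 1.949 mol·L⁻¹.
A CSTR operates uniformly at the exit composition, giving r_B = 2.122 and r_C = 4.333 (each k·C_A^n at C_A = 1.949).
Fraction of consumed A going to B: r_B/(r_B+r_C) = 0.3288.
C_B = 0.3288·C_{A0}·X = 0.3288×3.50×0.443 = 0.510 mol·L⁻¹.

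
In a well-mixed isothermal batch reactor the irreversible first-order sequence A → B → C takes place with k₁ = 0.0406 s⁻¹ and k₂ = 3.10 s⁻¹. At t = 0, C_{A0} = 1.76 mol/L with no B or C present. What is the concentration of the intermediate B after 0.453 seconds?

Solving the coupled first-order balances gives C_B(t) = [k₁/(k₂−k₁)]·C_{A0}·(e^(−k₁t) − e^(−k₂t)).
e^(−k₁t) = e^(−0.0406×0.453) = e^(−0.01839) = 0.9818; e^(−k₂t) = e^(−1.404) = 0.2455.
C_B = 0.0406×1.76/(3.10−0.0406) × (0.9818−0.2455) = 0.02336×0.7362 = 0.01720 mol/L.

0.0172 mol/L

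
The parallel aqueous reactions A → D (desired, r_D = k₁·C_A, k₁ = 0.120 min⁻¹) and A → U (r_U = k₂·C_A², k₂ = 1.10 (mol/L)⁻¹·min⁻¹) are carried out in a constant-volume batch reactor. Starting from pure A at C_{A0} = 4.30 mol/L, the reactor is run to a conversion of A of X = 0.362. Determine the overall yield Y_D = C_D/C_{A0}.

0.0110

C_A = C_{A0}(1−X) = 2.743 mol/L.
Along a PFR/batch, dC_D/dC_A = −r_D/(r_D+r_U) = −k₁/(k₁+k₂·C_A).
Integrating from C_{A0} to C_A: C_D = (0.120/1.10)·ln[(0.120+1.10·4.30)/(0.120+1.10·2.74)] = 0.1091·ln(4.850/3.138) = 0.04751 mol/L.
Y_D = C_D/C_{A0} = 0.04751/4.30 = 0.0110.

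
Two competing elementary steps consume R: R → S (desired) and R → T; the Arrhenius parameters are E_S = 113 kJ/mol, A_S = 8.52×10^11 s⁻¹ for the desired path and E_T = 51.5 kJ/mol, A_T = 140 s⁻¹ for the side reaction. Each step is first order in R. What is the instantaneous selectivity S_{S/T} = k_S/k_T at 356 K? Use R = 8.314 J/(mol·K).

5.76

Since both paths have the same order in R, the concentration cancels and S_{S/T} = k_S/k_T = (A_S/A_T)·exp[(E_T−E_S)/(RT)].
(E_T−E_S)/(RT) = (51.5−113)×10³/(8.314×356) = -61500/2960 = -20.78.
k_S/k_T = (8.52×10^11/140)·exp(-20.78) = 6.086×10^9 × 9.462×10^-10 = 5.76.
Since E_S > E_T, raising the temperature improves selectivity toward S.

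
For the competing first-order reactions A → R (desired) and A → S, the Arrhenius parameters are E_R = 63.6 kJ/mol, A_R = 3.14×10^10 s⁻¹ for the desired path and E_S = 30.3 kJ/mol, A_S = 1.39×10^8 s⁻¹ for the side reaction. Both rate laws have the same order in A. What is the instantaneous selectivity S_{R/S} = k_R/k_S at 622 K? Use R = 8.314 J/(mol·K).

0.361

Since both paths have the same order in A, the concentration cancels and S_{R/S} = k_R/k_S = (A_R/A_S)·exp[(E_S−E_R)/(RT)].
(E_S−E_R)/(RT) = (30.3−63.6)×10³/(8.314×622) = -33300/5171 = -6.439.
k_R/k_S = (3.14×10^10/1.39×10^8)·exp(-6.439) = 225.9 × 0.001597 = 0.361.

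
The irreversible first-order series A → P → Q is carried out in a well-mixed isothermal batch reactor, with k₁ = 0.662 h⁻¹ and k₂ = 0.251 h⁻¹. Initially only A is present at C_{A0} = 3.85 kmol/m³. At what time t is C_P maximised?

2.36 h

Setting dC_P/dt = 0 gives t_opt = ln(k₂/k₁)/(k₂−k₁).
= ln(0.251/0.662)/(0.251−0.662) = ln(0.3792)/-0.4110 = -0.9698/-0.4110 = 2.36 h.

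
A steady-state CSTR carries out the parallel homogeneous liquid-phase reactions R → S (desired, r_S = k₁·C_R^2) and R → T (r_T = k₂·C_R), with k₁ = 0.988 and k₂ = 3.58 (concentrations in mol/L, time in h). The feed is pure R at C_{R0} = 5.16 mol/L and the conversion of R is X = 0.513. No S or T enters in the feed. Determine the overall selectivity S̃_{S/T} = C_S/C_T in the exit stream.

Exit C_R = C_{R0}(1−X) = 5.16×0.487 = 2.513 mol/L.
Rates in a CSTR are evaluated at the outlet concentration: r_S = 0.988×2.513^2 = 6.239, r_T = 3.58×2.513 = 8.996.
Overall selectivity = C_S/C_T = r_Sτ/(r_Tτ) = r_S/r_T = 0.694.

0.694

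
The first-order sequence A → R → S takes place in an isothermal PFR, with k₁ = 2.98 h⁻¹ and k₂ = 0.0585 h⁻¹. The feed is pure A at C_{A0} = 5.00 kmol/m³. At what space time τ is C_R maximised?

The intermediate peaks when r₁ = r₂, i.e. k₁e^(−k₁τ) = k₂e^(−k₂τ), giving τ_opt = ln(k₂/k₁)/(k₂−k₁).
= ln(0.0585/2.98)/(0.0585−2.98) = ln(0.01963)/-2.921 = -3.931/-2.921 = 1.35 h.

1.35 h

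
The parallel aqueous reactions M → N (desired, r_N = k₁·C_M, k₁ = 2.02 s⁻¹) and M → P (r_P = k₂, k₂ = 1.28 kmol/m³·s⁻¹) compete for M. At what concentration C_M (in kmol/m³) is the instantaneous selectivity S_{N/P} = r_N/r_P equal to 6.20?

S_{N/P} = (k₁/k₂)·C_M ⇒ C_M = S·k₂/k₁.
= 6.20×1.28/2.02 = 3.93 kmol/m³.

3.93 kmol/m³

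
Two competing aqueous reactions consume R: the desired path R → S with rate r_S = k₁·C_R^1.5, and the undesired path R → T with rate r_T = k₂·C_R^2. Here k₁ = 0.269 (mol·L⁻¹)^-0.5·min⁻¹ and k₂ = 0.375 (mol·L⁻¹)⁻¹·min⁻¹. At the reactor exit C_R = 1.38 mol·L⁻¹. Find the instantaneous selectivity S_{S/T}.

S_{S/T} = r_S/r_T = (k₁·C_R^1.5)/(k₂·C_R^2) = (k₁/k₂)·C_R^-0.5.
= (0.269×1.380^1.5) / (0.375×1.380^2) = 0.4361/0.7141 = 0.611.

0.611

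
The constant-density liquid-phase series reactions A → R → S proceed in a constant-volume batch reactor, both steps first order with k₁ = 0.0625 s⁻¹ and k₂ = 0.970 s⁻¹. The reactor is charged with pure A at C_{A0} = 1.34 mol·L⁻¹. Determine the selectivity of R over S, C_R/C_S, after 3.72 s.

Solving the coupled first-order balances gives C_R(t) = [k₁/(k₂−k₁)]·C_{A0}·(e^(−k₁t) − e^(−k₂t)).
e^(−k₁t) = e^(−0.0625×3.72) = e^(−0.2325) = 0.7925; e^(−k₂t) = e^(−3.608) = 0.02710.
C_R = 0.0625×1.34/(0.970−0.0625) × (0.7925−0.02710) = 0.09229×0.7655 = 0.07064 mol·L⁻¹.
C_A = C_{A0}e^(−k₁t) = 1.062 mol·L⁻¹, so C_S = C_{A0}−C_A−C_R = 0.2073 mol·L⁻¹; C_R/C_S = 0.341.

0.341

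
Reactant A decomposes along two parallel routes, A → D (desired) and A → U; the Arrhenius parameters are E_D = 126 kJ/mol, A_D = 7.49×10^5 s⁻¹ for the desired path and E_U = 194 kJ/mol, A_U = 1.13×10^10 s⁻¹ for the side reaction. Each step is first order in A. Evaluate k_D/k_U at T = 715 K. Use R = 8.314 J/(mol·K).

6.16

Since both paths have the same order in A, the concentration cancels and S_{D/U} = k_D/k_U = (A_D/A_U)·exp[(E_U−E_D)/(RT)].
(E_U−E_D)/(RT) = (194−126)×10³/(8.314×715) = 68000/5945 = 11.44.
k_D/k_U = (7.49×10^5/1.13×10^10)·exp(11.44) = 6.628×10^-5 × 92886 = 6.16.
Since E_D < E_U, lowering the temperature improves selectivity toward D.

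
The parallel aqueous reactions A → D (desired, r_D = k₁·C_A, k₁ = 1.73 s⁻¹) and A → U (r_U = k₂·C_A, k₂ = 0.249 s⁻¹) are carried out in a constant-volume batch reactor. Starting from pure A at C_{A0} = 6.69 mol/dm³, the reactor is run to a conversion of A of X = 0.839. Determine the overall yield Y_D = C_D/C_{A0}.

C_A = C_{A0}(1−X) = 1.077 mol/dm³.
Both paths are first order in A, so the instantaneous fraction to D is constant: dC_D/d(−C_A) = k₁/(k₁+k₂) = 0.8742.
C_D = 0.8742·(C_{A0}−C_A) = 0.8742×5.613 = 4.91 mol/dm³.
Y_D = C_D/C_{A0} = 4.907/6.69 = 0.733.

0.733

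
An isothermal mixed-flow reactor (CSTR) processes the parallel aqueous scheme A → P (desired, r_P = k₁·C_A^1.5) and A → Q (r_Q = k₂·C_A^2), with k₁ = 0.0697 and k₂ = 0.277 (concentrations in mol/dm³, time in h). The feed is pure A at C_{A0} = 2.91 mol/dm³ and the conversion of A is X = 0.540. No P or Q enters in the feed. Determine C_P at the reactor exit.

Exit C_A = C_{A0}(1−X) = 2.91×0.460 = 1.339 mol/dm³.
A CSTR operates uniformly at the exit composition, giving r_P = 0.1079 and r_Q = 0.4963 (each k·C_A^n at C_A = 1.339).
Fraction of consumed A going to P: r_P/(r_P+r_Q) = 0.1786.
C_P = 0.1786·C_{A0}·X = 0.1786×2.91×0.540 = 0.281 mol/dm³.

0.281 mol/dm³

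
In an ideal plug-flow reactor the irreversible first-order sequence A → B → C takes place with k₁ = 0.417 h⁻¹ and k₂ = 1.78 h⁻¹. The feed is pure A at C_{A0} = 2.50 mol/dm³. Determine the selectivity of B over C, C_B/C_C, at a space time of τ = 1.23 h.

0.590

Solving the coupled first-order balances gives C_B(τ) = [k₁/(k₂−k₁)]·C_{A0}·(e^(−k₁τ) − e^(−k₂τ)).
e^(−k₁τ) = e^(−0.417×1.23) = e^(−0.5129) = 0.5988; e^(−k₂τ) = e^(−2.189) = 0.1120.
C_B = 0.417×2.50/(1.78−0.417) × (0.5988−0.1120) = 0.7649×0.4868 = 0.3723 mol/dm³.
C_A = C_{A0}e^(−k₁τ) = 1.497 mol/dm³, so C_C = C_{A0}−C_A−C_B = 0.6308 mol/dm³; C_B/C_C = 0.590.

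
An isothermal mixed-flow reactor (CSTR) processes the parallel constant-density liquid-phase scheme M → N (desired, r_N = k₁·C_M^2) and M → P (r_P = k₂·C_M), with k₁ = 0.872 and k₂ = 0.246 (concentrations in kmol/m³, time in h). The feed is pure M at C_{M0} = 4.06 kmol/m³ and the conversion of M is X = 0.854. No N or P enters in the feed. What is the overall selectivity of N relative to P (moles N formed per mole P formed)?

2.10

Exit C_M = C_{M0}(1−X) = 4.06×0.146 = 0.5928 kmol/m³.
A CSTR operates uniformly at the exit composition, giving r_N = 0.3064 and r_P = 0.1458 (each k·C_M^n at C_M = 0.5928).
Overall selectivity = C_N/C_P = r_Nτ/(r_Pτ) = r_N/r_P = 2.10.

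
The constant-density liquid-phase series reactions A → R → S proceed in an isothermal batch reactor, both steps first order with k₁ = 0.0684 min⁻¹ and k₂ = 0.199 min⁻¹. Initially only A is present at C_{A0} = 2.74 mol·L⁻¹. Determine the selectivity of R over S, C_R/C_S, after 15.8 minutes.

0.307

For first-order series with pure A initially, C_R(t) = k₁C_{A0}/(k₂−k₁)·(e^(−k₁t) − e^(−k₂t)).
e^(−k₁t) = e^(−0.0684×15.8) = e^(−1.081) = 0.3394; e^(−k₂t) = e^(−3.144) = 0.04310.
C_R = 0.0684×2.74/(0.199−0.0684) × (0.3394−0.04310) = 1.435×0.2962 = 0.4251 mol·L⁻¹.
C_A = C_{A0}e^(−k₁t) = 0.9298 mol·L⁻¹, so C_S = C_{A0}−C_A−C_R = 1.385 mol·L⁻¹; C_R/C_S = 0.307.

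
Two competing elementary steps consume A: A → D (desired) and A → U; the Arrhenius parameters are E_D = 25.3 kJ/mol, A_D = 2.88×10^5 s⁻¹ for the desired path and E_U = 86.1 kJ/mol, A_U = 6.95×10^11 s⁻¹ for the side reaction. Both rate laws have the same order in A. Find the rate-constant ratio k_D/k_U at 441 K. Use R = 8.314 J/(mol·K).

Since both paths have the same order in A, the concentration cancels and S_{D/U} = k_D/k_U = (A_D/A_U)·exp[(E_U−E_D)/(RT)].
(E_U−E_D)/(RT) = (86.1−25.3)×10³/(8.314×441) = 60800/3666 = 16.58.
k_D/k_U = (2.88×10^5/6.95×10^11)·exp(16.58) = 4.144×10^-7 × 1.591×10^7 = 6.59.

6.59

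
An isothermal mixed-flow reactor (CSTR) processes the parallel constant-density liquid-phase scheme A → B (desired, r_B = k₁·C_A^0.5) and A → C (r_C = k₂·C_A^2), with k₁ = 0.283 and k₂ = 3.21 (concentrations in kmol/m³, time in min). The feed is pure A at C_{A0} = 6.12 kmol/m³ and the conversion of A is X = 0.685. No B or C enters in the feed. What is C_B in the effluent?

Exit C_A = C_{A0}(1−X) = 6.12×0.315 = 1.928 kmol/m³.
A CSTR operates uniformly at the exit composition, giving r_B = 0.3929 and r_C = 11.93 (each k·C_A^n at C_A = 1.928).
Fraction of consumed A going to B: r_B/(r_B+r_C) = 0.03189.
C_B = 0.03189·C_{A0}·X = 0.03189×6.12×0.685 = 0.134 kmol/m³.

0.134 kmol/m³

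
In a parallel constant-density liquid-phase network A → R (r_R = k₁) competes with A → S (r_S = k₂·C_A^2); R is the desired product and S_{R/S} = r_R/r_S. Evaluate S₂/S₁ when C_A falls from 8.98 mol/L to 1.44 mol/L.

S_{R/S} = (k₁/k₂)·C_A^-2, so S₂/S₁ = (C_{A,2}/C_{A,1})^-2.
= (1.44/8.98)^(-2) = (0.1604)^(-2) = 38.9.
Selectivity toward R rises as C_A falls — low-concentration operation is favoured.

38.9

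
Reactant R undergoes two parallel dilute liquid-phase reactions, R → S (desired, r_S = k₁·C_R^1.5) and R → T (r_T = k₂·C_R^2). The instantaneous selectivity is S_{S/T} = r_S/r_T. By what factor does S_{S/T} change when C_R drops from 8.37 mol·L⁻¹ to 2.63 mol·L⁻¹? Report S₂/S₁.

1.78

S_{S/T} = (k₁/k₂)·C_R^-0.5, so S₂/S₁ = (C_{R,2}/C_{R,1})^-0.5.
= (2.63/8.37)^(-0.5) = (0.3142)^(-0.5) = 1.78.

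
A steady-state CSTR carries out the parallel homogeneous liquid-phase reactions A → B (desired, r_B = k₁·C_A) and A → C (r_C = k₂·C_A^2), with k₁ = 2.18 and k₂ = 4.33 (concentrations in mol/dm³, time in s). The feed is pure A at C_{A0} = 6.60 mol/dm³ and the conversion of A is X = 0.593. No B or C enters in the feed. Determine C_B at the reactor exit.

0.618 mol/dm³

Exit C_A = C_{A0}(1−X) = 6.60×0.407 = 2.686 mol/dm³.
A CSTR operates uniformly at the exit composition, giving r_B = 5.856 and r_C = 31.24 (each k·C_A^n at C_A = 2.686).
Fraction of consumed A going to B: r_B/(r_B+r_C) = 0.1578.
C_B = 0.1578·C_{A0}·X = 0.1578×6.60×0.593 = 0.618 mol/dm³.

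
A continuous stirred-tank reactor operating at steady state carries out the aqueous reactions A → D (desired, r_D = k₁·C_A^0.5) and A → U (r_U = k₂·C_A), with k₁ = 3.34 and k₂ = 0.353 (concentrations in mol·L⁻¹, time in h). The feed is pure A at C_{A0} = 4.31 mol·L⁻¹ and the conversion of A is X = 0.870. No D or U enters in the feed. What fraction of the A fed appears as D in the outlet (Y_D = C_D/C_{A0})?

Exit C_A = C_{A0}(1−X) = 4.31×0.130 = 0.5603 mol·L⁻¹.
A CSTR operates uniformly at the exit composition, giving r_D = 2.500 and r_U = 0.1978 (each k·C_A^n at C_A = 0.5603).
Fraction of consumed A going to D: r_D/(r_D+r_U) = 0.9267.
C_D = 0.9267·C_{A0}·X = 0.9267×4.31×0.870 = 3.47 mol·L⁻¹; Y_D = C_D/C_{A0} = 0.806.

0.806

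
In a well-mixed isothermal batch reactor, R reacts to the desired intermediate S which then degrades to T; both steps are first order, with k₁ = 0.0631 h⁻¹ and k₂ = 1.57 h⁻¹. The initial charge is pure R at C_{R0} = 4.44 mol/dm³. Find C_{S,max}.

Evaluating C_S at t_opt = ln(k₂/k₁)/(k₂−k₁) gives C_{S,max}/C_{R0} = (k₁/k₂)^[k₂/(k₂−k₁)].
= (0.0631/1.57)^(1.57/(1.57−0.0631)) = (0.04019)^(1.042) = 0.03513.
C_{S,max} = 0.03513×4.44 = 0.156 mol/dm³.

0.156 mol/dm³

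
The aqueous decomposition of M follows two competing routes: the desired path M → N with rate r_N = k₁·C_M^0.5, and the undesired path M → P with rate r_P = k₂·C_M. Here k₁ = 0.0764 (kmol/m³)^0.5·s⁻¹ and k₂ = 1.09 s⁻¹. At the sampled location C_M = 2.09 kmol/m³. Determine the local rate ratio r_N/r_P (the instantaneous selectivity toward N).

S_{N/P} = r_N/r_P = (k₁·C_M^0.5)/(k₂·C_M) = (k₁/k₂)·C_M^-0.5.
= (0.0764×2.090^0.5) / (1.09×2.090) = 0.1105/2.278 = 0.0485.
The undesired path is higher order in M, so low C_M (CSTR or dilute feed) favours N.

0.0485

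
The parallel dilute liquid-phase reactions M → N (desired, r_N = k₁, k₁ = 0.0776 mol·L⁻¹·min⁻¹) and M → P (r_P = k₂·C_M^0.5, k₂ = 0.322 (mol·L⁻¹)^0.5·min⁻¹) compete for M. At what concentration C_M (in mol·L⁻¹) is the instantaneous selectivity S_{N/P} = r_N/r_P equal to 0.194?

S_{N/P} = (k₁/k₂)·C_M^-0.5 ⇒ C_M = (S·k₂/k₁)^(-2).
= (0.194×0.322/0.0776)^(-2) = (0.8050)^(-2) = 1.54 mol·L⁻¹.

1.54 mol·L⁻¹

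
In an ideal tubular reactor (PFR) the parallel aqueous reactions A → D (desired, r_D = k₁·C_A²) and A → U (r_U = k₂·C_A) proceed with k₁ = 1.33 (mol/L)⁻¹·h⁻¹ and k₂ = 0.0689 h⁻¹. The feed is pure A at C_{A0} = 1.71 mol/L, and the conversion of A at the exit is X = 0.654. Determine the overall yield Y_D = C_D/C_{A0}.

0.623

C_A = C_{A0}(1−X) = 0.5917 mol/L.
Along a PFR/batch, dC_U/dC_A = −r_U/(r_D+r_U) = −k₂/(k₂+k₁·C_A).
Integrating from C_{A0} to C_A: C_U = (0.0689/1.33)·ln[(0.0689+1.33·1.71)/(0.0689+1.33·0.592)] = 0.05180·ln(2.343/0.8558) = 0.05218 mol/L.
Then C_D = (C_{A0}−C_A) − C_U = 1.118 − 0.05218 = 1.066 mol/L.
Y_D = C_D/C_{A0} = 1.066/1.71 = 0.623.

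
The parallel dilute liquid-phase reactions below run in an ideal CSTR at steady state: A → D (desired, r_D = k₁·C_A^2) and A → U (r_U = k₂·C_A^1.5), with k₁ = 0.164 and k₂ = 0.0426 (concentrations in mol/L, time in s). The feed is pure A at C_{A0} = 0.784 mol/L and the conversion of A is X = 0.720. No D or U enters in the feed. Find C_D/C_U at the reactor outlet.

1.80

Exit C_A = C_{A0}(1−X) = 0.784×0.280 = 0.2195 mol/L.
In a CSTR the entire volume is at exit conditions, so r_D = 0.164×0.2195^2 = 0.007903 and r_U = 0.0426×0.2195^1.5 = 0.004381.
Overall selectivity = C_D/C_U = r_Dτ/(r_Uτ) = r_D/r_U = 1.80.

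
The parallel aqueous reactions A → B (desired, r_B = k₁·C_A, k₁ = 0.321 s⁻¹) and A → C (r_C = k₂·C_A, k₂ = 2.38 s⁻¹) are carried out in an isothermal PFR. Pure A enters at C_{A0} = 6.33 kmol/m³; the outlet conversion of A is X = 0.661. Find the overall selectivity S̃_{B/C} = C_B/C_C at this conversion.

C_A = C_{A0}(1−X) = 2.146 kmol/m³.
Both paths are first order in A, so the instantaneous fraction to B is constant: dC_B/d(−C_A) = k₁/(k₁+k₂) = 0.1188.
C_B = 0.1188·(C_{A0}−C_A) = 0.1188×4.184 = 0.497 kmol/m³.
C_C = (C_{A0}−C_A)−C_B = 3.687 kmol/m³; S̃_{B/C} = 0.4973/3.687 = 0.135.

0.135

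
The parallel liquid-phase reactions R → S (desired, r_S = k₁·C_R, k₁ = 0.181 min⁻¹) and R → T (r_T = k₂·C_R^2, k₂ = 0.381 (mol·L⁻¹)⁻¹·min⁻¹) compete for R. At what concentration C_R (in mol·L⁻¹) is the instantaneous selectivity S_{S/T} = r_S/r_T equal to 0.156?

3.05 mol·L⁻¹

S_{S/T} = (k₁/k₂)·C_R⁻¹ ⇒ C_R = (S·k₂/k₁)^(-1).
= (0.156×0.381/0.181)^(-1) = (0.3284)^(-1) = 3.05 mol·L⁻¹.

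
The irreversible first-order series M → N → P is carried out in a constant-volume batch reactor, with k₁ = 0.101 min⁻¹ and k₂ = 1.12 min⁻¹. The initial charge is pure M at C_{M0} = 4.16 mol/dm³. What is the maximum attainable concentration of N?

0.296 mol/dm³

At the optimum, C_{N,max}/C_{M0} = (k₁/k₂)^[k₂/(k₂−k₁)].
= (0.101/1.12)^(1.12/(1.12−0.101)) = (0.09018)^(1.099) = 0.07105.
C_{N,max} = 0.07105×4.16 = 0.296 mol/dm³.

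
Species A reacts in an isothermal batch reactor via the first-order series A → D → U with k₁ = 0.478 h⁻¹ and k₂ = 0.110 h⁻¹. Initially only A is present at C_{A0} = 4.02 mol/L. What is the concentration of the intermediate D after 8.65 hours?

1.93 mol/L

For first-order series with pure A initially, C_D(t) = k₁C_{A0}/(k₂−k₁)·(e^(−k₁t) − e^(−k₂t)).
e^(−k₁t) = e^(−0.478×8.65) = e^(−4.135) = 0.01601; e^(−k₂t) = e^(−0.9515) = 0.3862.
C_D = 0.478×4.02/(0.110−0.478) × (0.01601−0.3862) = (-5.222)×(-0.3702) = 1.933 mol/L.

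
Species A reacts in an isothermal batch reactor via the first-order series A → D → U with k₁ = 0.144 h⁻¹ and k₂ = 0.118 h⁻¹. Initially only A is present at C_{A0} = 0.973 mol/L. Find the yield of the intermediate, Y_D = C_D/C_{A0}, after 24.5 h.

0.145

The intermediate concentration in a first-order A→B→C sequence is C_D = k₁C_{A0}(e^(−k₁t) − e^(−k₂t))/(k₂−k₁).
e^(−k₁t) = e^(−0.144×24.5) = e^(−3.528) = 0.02936; e^(−k₂t) = e^(−2.891) = 0.05552.
C_D = 0.144×0.973/(0.118−0.144) × (0.02936−0.05552) = (-5.389)×(-0.02616) = 0.1410 mol/L.
Y_D = C_D/C_{A0} = 0.1410/0.973 = 0.145.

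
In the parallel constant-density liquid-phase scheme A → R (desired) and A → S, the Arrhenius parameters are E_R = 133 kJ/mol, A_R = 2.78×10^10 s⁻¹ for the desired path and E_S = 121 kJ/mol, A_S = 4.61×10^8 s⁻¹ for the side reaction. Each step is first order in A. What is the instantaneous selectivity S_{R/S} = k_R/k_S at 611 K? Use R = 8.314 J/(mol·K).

5.68

Since both paths have the same order in A, the concentration cancels and S_{R/S} = k_R/k_S = (A_R/A_S)·exp[(E_S−E_R)/(RT)].
(E_S−E_R)/(RT) = (121−133)×10³/(8.314×611) = -12000/5080 = -2.362.
k_R/k_S = (2.78×10^10/4.61×10^8)·exp(-2.362) = 60.30 × 0.09421 = 5.68.
Since E_R > E_S, raising the temperature improves selectivity toward R.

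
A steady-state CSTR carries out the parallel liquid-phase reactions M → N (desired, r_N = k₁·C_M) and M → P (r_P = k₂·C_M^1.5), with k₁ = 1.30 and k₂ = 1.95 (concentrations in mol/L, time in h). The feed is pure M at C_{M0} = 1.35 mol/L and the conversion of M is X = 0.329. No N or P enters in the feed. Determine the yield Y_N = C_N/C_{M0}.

0.136

Exit C_M = C_{M0}(1−X) = 1.35×0.671 = 0.9059 mol/L.
In a CSTR the entire volume is at exit conditions, so r_N = 1.30×0.9059 = 1.178 and r_P = 1.95×0.9059^1.5 = 1.681.
Fraction of consumed M going to N: r_N/(r_N+r_P) = 0.4119.
C_N = 0.4119·C_{M0}·X = 0.4119×1.35×0.329 = 0.183 mol/L; Y_N = C_N/C_{M0} = 0.136.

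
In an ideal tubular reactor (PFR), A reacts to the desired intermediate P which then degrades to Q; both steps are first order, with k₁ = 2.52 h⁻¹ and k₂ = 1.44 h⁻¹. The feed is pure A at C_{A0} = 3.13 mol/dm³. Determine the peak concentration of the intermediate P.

At the optimum, C_{P,max}/C_{A0} = (k₁/k₂)^[k₂/(k₂−k₁)].
= (2.52/1.44)^(1.44/(1.44−2.52)) = (1.750)^(-1.333) = 0.4742.
C_{P,max} = 0.4742×3.13 = 1.48 mol/dm³.

1.48 mol/dm³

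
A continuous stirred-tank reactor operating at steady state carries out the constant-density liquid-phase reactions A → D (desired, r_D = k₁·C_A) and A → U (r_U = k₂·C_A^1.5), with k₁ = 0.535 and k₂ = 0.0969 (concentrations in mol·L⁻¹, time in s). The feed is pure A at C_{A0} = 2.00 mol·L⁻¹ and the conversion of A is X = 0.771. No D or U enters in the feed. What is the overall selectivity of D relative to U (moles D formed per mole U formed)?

8.16

Exit C_A = C_{A0}(1−X) = 2.00×0.229 = 0.4580 mol·L⁻¹.
In a CSTR the entire volume is at exit conditions, so r_D = 0.535×0.4580 = 0.2450 and r_U = 0.0969×0.4580^1.5 = 0.03003.
Overall selectivity = C_D/C_U = r_Dτ/(r_Uτ) = r_D/r_U = 8.16.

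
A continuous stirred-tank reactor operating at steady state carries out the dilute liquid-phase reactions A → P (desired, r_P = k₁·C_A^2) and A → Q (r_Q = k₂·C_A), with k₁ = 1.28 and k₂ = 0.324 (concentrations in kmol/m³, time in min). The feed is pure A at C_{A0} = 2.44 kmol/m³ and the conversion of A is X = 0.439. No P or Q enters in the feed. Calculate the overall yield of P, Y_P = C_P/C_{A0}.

Exit C_A = C_{A0}(1−X) = 2.44×0.561 = 1.369 kmol/m³.
Rates in a CSTR are evaluated at the outlet concentration: r_P = 1.28×1.369^2 = 2.398, r_Q = 0.324×1.369 = 0.4435.
Fraction of consumed A going to P: r_P/(r_P+r_Q) = 0.8439.
C_P = 0.8439·C_{A0}·X = 0.8439×2.44×0.439 = 0.904 kmol/m³; Y_P = C_P/C_{A0} = 0.370.

0.370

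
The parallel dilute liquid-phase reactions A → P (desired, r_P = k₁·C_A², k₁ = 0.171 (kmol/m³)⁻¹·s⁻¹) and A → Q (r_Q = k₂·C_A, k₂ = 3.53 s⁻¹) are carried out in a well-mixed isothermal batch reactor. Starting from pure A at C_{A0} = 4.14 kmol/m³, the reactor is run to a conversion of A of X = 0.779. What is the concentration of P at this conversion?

0.347 kmol/m³

C_A = C_{A0}(1−X) = 0.9149 kmol/m³.
Along a PFR/batch, dC_Q/dC_A = −r_Q/(r_P+r_Q) = −k₂/(k₂+k₁·C_A).
Integrating from C_{A0} to C_A: C_Q = (3.53/0.171)·ln[(3.53+0.171·4.14)/(3.53+0.171·0.915)] = 20.64·ln(4.238/3.686) = 2.878 kmol/m³.
Then C_P = (C_{A0}−C_A) − C_Q = 3.225 − 2.878 = 0.3471 kmol/m³.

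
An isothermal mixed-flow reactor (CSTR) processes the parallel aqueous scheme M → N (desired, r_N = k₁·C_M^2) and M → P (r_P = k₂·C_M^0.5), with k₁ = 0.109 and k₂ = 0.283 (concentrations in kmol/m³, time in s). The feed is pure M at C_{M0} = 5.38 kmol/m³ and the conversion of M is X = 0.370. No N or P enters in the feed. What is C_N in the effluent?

Exit C_M = C_{M0}(1−X) = 5.38×0.630 = 3.389 kmol/m³.
Rates in a CSTR are evaluated at the outlet concentration: r_N = 0.109×3.389^2 = 1.252, r_P = 0.283×3.389^0.5 = 0.5210.
Fraction of consumed M going to N: r_N/(r_N+r_P) = 0.7062.
C_N = 0.7062·C_{M0}·X = 0.7062×5.38×0.370 = 1.41 kmol/m³.

1.41 kmol/m³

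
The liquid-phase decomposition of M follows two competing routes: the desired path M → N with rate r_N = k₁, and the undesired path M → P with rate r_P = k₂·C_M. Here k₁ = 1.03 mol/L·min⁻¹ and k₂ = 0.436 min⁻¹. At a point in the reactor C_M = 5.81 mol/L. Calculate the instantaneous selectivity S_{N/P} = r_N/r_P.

0.407

S_{N/P} = r_N/r_P = (k₁)/(k₂·C_M) = (k₁/k₂)·C_M⁻¹.
= (1.03) / (0.436×5.810) = 1.030/2.533 = 0.407.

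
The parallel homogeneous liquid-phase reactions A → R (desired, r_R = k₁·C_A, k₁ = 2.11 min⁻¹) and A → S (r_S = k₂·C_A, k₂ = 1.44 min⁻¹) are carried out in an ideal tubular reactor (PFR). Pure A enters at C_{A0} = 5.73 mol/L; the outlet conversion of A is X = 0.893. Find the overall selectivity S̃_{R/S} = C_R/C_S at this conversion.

1.47

C_A = C_{A0}(1−X) = 0.6131 mol/L.
Both paths are first order in A, so the instantaneous fraction to R is constant: dC_R/d(−C_A) = k₁/(k₁+k₂) = 0.5944.
C_R = 0.5944·(C_{A0}−C_A) = 0.5944×5.117 = 3.04 mol/L.
C_S = (C_{A0}−C_A)−C_R = 2.076 mol/L; S̃_{R/S} = 3.041/2.076 = 1.47.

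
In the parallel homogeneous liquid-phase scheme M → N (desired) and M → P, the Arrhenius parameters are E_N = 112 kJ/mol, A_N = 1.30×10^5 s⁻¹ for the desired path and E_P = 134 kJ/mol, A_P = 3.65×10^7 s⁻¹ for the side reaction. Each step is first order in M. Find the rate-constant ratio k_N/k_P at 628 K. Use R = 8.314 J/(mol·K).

k_N/k_P = (A_N/A_P)·exp[−(E_N−E_P)/(RT)] = (A_N/A_P)·exp[(E_P−E_N)/(RT)].
(E_P−E_N)/(RT) = (134−112)×10³/(8.314×628) = 22000/5221 = 4.214.
k_N/k_P = (1.30×10^5/3.65×10^7)·exp(4.214) = 0.003562 × 67.60 = 0.241.

0.241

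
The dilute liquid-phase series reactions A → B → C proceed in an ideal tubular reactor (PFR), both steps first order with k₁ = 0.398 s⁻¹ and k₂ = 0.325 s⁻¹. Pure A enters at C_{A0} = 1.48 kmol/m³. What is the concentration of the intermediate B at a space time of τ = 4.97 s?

For first-order series with pure A initially, C_B(τ) = k₁C_{A0}/(k₂−k₁)·(e^(−k₁τ) − e^(−k₂τ)).
e^(−k₁τ) = e^(−0.398×4.97) = e^(−1.978) = 0.1383; e^(−k₂τ) = e^(−1.615) = 0.1988.
C_B = 0.398×1.48/(0.325−0.398) × (0.1383−0.1988) = (-8.069)×(-0.06050) = 0.4882 kmol/m³.

0.488 kmol/m³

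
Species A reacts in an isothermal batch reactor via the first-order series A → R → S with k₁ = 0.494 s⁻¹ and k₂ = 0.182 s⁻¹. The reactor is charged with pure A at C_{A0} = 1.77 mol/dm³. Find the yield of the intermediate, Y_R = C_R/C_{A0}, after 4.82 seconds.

0.512

Solving the coupled first-order balances gives C_R(t) = [k₁/(k₂−k₁)]·C_{A0}·(e^(−k₁t) − e^(−k₂t)).
e^(−k₁t) = e^(−0.494×4.82) = e^(−2.381) = 0.09245; e^(−k₂t) = e^(−0.8772) = 0.4159.
C_R = 0.494×1.77/(0.182−0.494) × (0.09245−0.4159) = (-2.803)×(-0.3235) = 0.9065 mol/dm³.
Y_R = C_R/C_{A0} = 0.9065/1.77 = 0.512.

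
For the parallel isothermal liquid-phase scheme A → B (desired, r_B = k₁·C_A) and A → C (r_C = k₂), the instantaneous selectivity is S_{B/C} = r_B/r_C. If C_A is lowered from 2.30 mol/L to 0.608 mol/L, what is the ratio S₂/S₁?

S_{B/C} = (k₁/k₂)·C_A, so S₂/S₁ = (C_{A,2}/C_{A,1}).
= 0.608/2.30 = 0.264.
Selectivity toward B falls as C_A falls — high-concentration operation is favoured.

0.264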